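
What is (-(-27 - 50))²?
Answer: 5929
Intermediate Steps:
(-(-27 - 50))² = (-1*(-77))² = 77² = 5929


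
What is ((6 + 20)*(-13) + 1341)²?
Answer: 1006009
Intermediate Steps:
((6 + 20)*(-13) + 1341)² = (26*(-13) + 1341)² = (-338 + 1341)² = 1003² = 1006009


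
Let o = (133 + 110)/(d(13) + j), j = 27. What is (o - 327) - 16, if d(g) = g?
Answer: -13477/40 ≈ -336.92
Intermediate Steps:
o = 243/40 (o = (133 + 110)/(13 + 27) = 243/40 ≈ 6.0750)
(o - 327) - 16 = (243/40 - 327) - 16 = -12837/40 - 16 = -13477/40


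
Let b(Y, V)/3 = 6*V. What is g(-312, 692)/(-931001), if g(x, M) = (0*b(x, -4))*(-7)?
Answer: 0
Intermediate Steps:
b(Y, V) = 18*V (b(Y, V) = 3*(6*V) = 18*V)
g(x, M) = 0 (g(x, M) = (0*(18*(-4)))*(-7) = (0*(-72))*(-7) = 0*(-7) = 0)
g(-312, 692)/(-931001) = 0/(-931001) = 0*(-1/931001) = 0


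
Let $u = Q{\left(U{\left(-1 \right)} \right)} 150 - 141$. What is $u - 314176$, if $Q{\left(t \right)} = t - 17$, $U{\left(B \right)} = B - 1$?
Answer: $-317167$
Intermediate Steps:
$U{\left(B \right)} = -1 + B$
$Q{\left(t \right)} = -17 + t$
$u = -2991$ ($u = \left(-17 - 2\right) 150 - 141 = \left(-19\right) 150 - 141 = -2850 - 141 = -2991$)
$u - 314176 = -2991 - 314176 = -317167$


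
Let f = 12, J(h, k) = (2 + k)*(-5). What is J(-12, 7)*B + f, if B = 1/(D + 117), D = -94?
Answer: 231/23 ≈ 10.043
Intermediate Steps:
J(h, k) = -10 - 5*k
B = 1/23 (B = 1/(-94 + 117) = 1/23 ≈ 0.043478)
J(-12, 7)*B + f = (-10 - 5*7)*(1/23) + 12 = (-10 - 35)*(1/23) + 12 = -45*1/23 + 12 = -45/23 + 12 = 231/23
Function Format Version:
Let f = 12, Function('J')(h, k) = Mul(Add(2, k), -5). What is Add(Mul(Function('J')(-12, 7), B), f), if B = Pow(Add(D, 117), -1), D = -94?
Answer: Rational(231, 23) ≈ 10.043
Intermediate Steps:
Function('J')(h, k) = Add(-10, Mul(-5, k))
B = Rational(1, 23) (B = Pow(Add(-94, 117), -1) = Pow(23, -1) = Rational(1, 23) ≈ 0.043478)
Add(Mul(Function('J')(-12, 7), B), f) = Add(Mul(Add(-10, Mul(-5, 7)), Rational(1, 23)), 12) = Add(Mul(Add(-10, -35), Rational(1, 23)), 12) = Add(Mul(-45, Rational(1, 23)), 12) = Add(Rational(-45, 23), 12) = Rational(231, 23)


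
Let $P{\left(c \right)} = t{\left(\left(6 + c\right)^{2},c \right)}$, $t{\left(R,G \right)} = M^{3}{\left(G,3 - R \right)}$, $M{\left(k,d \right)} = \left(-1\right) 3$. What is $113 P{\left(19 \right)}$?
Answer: $-3051$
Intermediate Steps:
$M{\left(k,d \right)} = -3$
$t{\left(R,G \right)} = -27$ ($t{\left(R,G \right)} = \left(-3\right)^{3} = -27$)
$P{\left(c \right)} = -27$
$113 P{\left(19 \right)} = 113 \left(-27\right) = -3051$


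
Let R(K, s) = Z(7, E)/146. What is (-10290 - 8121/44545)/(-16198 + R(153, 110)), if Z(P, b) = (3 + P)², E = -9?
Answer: 33461460483/52670186180 ≈ 0.63530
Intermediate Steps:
R(K, s) = 50/73 (R(K, s) = (3 + 7)²/146 = 10²*(1/146) = 100*(1/146) = 50/73)
(-10290 - 8121/44545)/(-16198 + R(153, 110)) = (-10290 - 8121/44545)/(-16198 + 50/73) = (-10290 - 8121*1/44545)/(-1182404/73) = (-10290 - 8121/44545)*(-73/1182404) = -458376171/44545*(-73/1182404) = 33461460483/52670186180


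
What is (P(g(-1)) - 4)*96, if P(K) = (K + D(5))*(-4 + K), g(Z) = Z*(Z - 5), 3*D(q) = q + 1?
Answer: 1152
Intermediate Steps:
D(q) = 1/3 + q/3 (D(q) = (q + 1)/3 = (1 + q)/3 = 1/3 + q/3)
g(Z) = Z*(-5 + Z)
P(K) = (-4 + K)*(2 + K) (P(K) = (K + (1/3 + (1/3)*5))*(-4 + K) = (K + (1/3 + 5/3))*(-4 + K) = (K + 2)*(-4 + K) = (2 + K)*(-4 + K) = (-4 + K)*(2 + K))
(P(g(-1)) - 4)*96 = ((-8 + (-(-5 - 1))**2 - (-2)*(-5 - 1)) - 4)*96 = ((-8 + (-1*(-6))**2 - (-2)*(-6)) - 4)*96 = ((-8 + 6**2 - 2*6) - 4)*96 = ((-8 + 36 - 12) - 4)*96 = (16 - 4)*96 = 12*96 = 1152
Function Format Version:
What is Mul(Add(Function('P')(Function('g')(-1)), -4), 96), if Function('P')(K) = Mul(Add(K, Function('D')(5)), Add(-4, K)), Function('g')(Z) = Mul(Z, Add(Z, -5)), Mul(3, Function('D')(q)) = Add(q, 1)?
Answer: 1152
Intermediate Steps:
Function('D')(q) = Add(Rational(1, 3), Mul(Rational(1, 3), q)) (Function('D')(q) = Mul(Rational(1, 3), Add(q, 1)) = Mul(Rational(1, 3), Add(1, q)) = Add(Rational(1, 3), Mul(Rational(1, 3), q)))
Function('g')(Z) = Mul(Z, Add(-5, Z))
Function('P')(K) = Mul(Add(-4, K), Add(2, K)) (Function('P')(K) = Mul(Add(K, Add(Rational(1, 3), Mul(Rational(1, 3), 5))), Add(-4, K)) = Mul(Add(K, Add(Rational(1, 3), Rational(5, 3))), Add(-4, K)) = Mul(Add(K, 2), Add(-4, K)) = Mul(Add(2, K), Add(-4, K)) = Mul(Add(-4, K), Add(2, K)))
Mul(Add(Function('P')(Function('g')(-1)), -4), 96) = Mul(Add(Add(-8, Pow(Mul(-1, Add(-5, -1)), 2), Mul(-2, Mul(-1, Add(-5, -1)))), -4), 96) = Mul(Add(Add(-8, Pow(Mul(-1, -6), 2), Mul(-2, Mul(-1, -6))), -4), 96) = Mul(Add(Add(-8, Pow(6, 2), Mul(-2, 6)), -4), 96) = Mul(Add(Add(-8, 36, -12), -4), 96) = Mul(Add(16, -4), 96) = Mul(12, 96) = 1152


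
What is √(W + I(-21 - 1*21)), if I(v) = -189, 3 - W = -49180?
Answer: √48994 ≈ 221.35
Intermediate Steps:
W = 49183 (W = 3 - 1*(-49180) = 3 + 49180 = 49183)
√(W + I(-21 - 1*21)) = √(49183 - 189) = √48994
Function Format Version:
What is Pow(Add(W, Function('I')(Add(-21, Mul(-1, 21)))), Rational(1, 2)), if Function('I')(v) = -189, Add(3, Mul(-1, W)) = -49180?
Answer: Pow(48994, Rational(1, 2)) ≈ 221.35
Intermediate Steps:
W = 49183 (W = Add(3, Mul(-1, -49180)) = Add(3, 49180) = 49183)
Pow(Add(W, Function('I')(Add(-21, Mul(-1, 21)))), Rational(1, 2)) = Pow(Add(49183, -189), Rational(1, 2)) = Pow(48994, Rational(1, 2))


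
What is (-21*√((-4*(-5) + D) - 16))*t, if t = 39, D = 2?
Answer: -819*√6 ≈ -2006.1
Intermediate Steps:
(-21*√((-4*(-5) + D) - 16))*t = -21*√((-4*(-5) + 2) - 16)*39 = -21*√((20 + 2) - 16)*39 = -21*√(22 - 16)*39 = -21*√6*39 = -819*√6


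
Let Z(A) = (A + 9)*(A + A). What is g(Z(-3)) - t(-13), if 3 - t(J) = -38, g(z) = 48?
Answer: 7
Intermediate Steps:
Z(A) = 2*A*(9 + A) (Z(A) = (9 + A)*(2*A) = 2*A*(9 + A))
t(J) = 41 (t(J) = 3 - 1*(-38) = 3 + 38 = 41)
g(Z(-3)) - t(-13) = 48 - 1*41 = 48 - 41 = 7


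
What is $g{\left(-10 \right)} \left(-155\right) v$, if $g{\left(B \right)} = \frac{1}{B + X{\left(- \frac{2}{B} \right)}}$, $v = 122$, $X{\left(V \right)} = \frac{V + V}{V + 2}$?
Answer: $\frac{104005}{54} \approx 1926.0$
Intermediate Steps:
$X{\left(V \right)} = \frac{2 V}{2 + V}$
$g{\left(B \right)} = \frac{1}{B - \frac{4}{B \left(2 - \frac{2}{B}\right)}}$ ($g{\left(B \right)} = \frac{1}{B + \frac{2 \left(- \frac{2}{B}\right)}{2 - \frac{2}{B}}} = \frac{1}{B - \frac{4}{B \left(2 - \frac{2}{B}\right)}}$)
$g{\left(-10 \right)} \left(-155\right) v = \frac{-1 - 10}{-2 - 10 \left(-1 - 10\right)} \left(-155\right) 122 = \frac{1}{-2 - -110} \left(-11\right) \left(-155\right) 122 = \frac{1}{-2 + 110} \left(-11\right) \left(-155\right) 122 = \frac{1}{108} \left(-11\right) \left(-155\right) 122 = \left(- \frac{11}{108}\right) \left(-155\right) 122 = \frac{1705}{108} \cdot 122 = \frac{104005}{54}$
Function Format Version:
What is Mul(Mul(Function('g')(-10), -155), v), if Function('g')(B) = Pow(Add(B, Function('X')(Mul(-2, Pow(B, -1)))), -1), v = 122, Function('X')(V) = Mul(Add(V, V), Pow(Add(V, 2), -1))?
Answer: Rational(104005, 54) ≈ 1926.0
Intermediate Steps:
Function('X')(V) = Mul(2, V, Pow(Add(2, V), -1)) (Function('X')(V) = Mul(Mul(2, V), Pow(Add(2, V), -1)) = Mul(2, V, Pow(Add(2, V), -1)))
Function('g')(B) = Pow(Add(B, Mul(-4, Pow(B, -1), Pow(Add(2, Mul(-2, Pow(B, -1))), -1))), -1) (Function('g')(B) = Pow(Add(B, Mul(2, Mul(-2, Pow(B, -1)), Pow(Add(2, Mul(-2, Pow(B, -1))), -1))), -1) = Pow(Add(B, Mul(-4, Pow(B, -1), Pow(Add(2, Mul(-2, Pow(B, -1))), -1))), -1))
Mul(Mul(Function('g')(-10), -155), v) = Mul(Mul(Mul(Pow(Add(-2, Mul(-10, Add(-1, -10))), -1), Add(-1, -10)), -155), 122) = Mul(Mul(Mul(Pow(Add(-2, Mul(-10, -11)), -1), -11), -155), 122) = Mul(Mul(Mul(Pow(Add(-2, 110), -1), -11), -155), 122) = Mul(Mul(Mul(Pow(108, -1), -11), -155), 122) = Mul(Mul(Mul(Rational(1, 108), -11), -155), 122) = Mul(Mul(Rational(-11, 108), -155), 122) = Mul(Rational(1705, 108), 122) = Rational(104005, 54)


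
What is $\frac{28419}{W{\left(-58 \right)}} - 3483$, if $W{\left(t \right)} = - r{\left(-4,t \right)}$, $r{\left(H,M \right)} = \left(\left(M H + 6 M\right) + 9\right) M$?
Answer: $- \frac{21643917}{6206} \approx -3487.6$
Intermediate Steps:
$r{\left(H,M \right)} = M \left(9 + 6 M + H M\right)$ ($r{\left(H,M \right)} = \left(\left(H M + 6 M\right) + 9\right) M = \left(\left(6 M + H M\right) + 9\right) M = \left(9 + 6 M + H M\right) M = M \left(9 + 6 M + H M\right)$)
$W{\left(t \right)} = - t \left(9 + 2 t\right)$ ($W{\left(t \right)} = - t \left(9 + 6 t - 4 t\right) = - t \left(9 + 2 t\right)$)
$\frac{28419}{W{\left(-58 \right)}} - 3483 = \frac{28419}{\left(-1\right) \left(-58\right) \left(9 + 2 \left(-58\right)\right)} - 3483 = \frac{28419}{\left(-1\right) \left(-58\right) \left(9 - 116\right)} - 3483 = \frac{28419}{\left(-1\right) \left(-58\right) \left(-107\right)} - 3483 = \frac{28419}{-6206} - 3483 = 28419 \left(- \frac{1}{6206}\right) - 3483 = - \frac{28419}{6206} - 3483 = - \frac{21643917}{6206}$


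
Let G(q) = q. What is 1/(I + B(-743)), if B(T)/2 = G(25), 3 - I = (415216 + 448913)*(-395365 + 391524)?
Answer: 1/3319119542 ≈ 3.0128e-10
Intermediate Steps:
I = 3319119492 (I = 3 - (415216 + 448913)*(-395365 + 391524) = 3 - 864129*(-3841) = 3 - 1*(-3319119489) = 3 + 3319119489 = 3319119492)
B(T) = 50 (B(T) = 2*25 = 50)
1/(I + B(-743)) = 1/(3319119492 + 50) = 1/3319119542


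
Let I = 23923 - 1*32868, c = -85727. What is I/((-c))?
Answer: -8945/85727 ≈ -0.10434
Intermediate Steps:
I = -8945 (I = 23923 - 32868 = -8945)
I/((-c)) = -8945/((-1*(-85727))) = -8945/85727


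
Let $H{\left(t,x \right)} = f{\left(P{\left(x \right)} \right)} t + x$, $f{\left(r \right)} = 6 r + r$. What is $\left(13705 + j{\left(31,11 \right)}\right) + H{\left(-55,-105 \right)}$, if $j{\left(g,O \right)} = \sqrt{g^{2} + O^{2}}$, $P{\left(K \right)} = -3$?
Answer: $14755 + \sqrt{1082} \approx 14788.0$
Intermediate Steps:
$f{\left(r \right)} = 7 r$
$j{\left(g,O \right)} = \sqrt{O^{2} + g^{2}}$
$H{\left(t,x \right)} = x - 21 t$ ($H{\left(t,x \right)} = 7 \left(-3\right) t + x = - 21 t + x = x - 21 t$)
$\left(13705 + j{\left(31,11 \right)}\right) + H{\left(-55,-105 \right)} = \left(13705 + \sqrt{11^{2} + 31^{2}}\right) - -1050 = \left(13705 + \sqrt{121 + 961}\right) + \left(-105 + 1155\right) = \left(13705 + \sqrt{1082}\right) + 1050 = 14755 + \sqrt{1082}$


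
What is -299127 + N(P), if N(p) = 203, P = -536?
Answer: -298924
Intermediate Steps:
-299127 + N(P) = -299127 + 203 = -298924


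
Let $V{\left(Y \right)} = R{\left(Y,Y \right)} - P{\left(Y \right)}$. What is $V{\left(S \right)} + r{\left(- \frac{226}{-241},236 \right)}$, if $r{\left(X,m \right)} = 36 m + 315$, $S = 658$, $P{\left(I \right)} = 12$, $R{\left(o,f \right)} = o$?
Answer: $9457$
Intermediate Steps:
$V{\left(Y \right)} = -12 + Y$ ($V{\left(Y \right)} = Y - 12 = -12 + Y$)
$r{\left(X,m \right)} = 315 + 36 m$
$V{\left(S \right)} + r{\left(- \frac{226}{-241},236 \right)} = \left(-12 + 658\right) + \left(315 + 36 \cdot 236\right) = 646 + \left(315 + 8496\right) = 646 + 8811 = 9457$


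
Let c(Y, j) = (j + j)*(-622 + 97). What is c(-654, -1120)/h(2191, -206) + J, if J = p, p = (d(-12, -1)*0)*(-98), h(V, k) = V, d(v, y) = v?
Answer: 168000/313 ≈ 536.74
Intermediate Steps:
c(Y, j) = -1050*j (c(Y, j) = (2*j)*(-525) = -1050*j)
p = 0 (p = -12*0*(-98) = 0*(-98) = 0)
J = 0
c(-654, -1120)/h(2191, -206) + J = -1050*(-1120)/2191 + 0 = 1176000*(1/2191) + 0 = 168000/313 + 0 = 168000/313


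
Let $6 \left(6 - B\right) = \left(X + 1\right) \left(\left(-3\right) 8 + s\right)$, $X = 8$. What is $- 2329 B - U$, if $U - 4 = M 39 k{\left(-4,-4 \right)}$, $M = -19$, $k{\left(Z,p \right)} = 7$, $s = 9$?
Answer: $- \frac{122387}{2} \approx -61194.0$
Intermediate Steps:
$U = -5183$ ($U = 4 + \left(-19\right) 39 \cdot 7 = 4 - 5187 = -5183$)
$B = \frac{57}{2}$ ($B = 6 - \frac{\left(8 + 1\right) \left(\left(-3\right) 8 + 9\right)}{6} = 6 - \frac{9 \left(-24 + 9\right)}{6} = 6 - \frac{9 \left(-15\right)}{6} = 6 - - \frac{45}{2} = 6 + \frac{45}{2} = \frac{57}{2} \approx 28.5$)
$- 2329 B - U = \left(-2329\right) \frac{57}{2} - -5183 = - \frac{132753}{2} + 5183 = - \frac{122387}{2}$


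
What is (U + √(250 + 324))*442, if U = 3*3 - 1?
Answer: 3536 + 442*√574 ≈ 14126.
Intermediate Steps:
U = 8 (U = 9 - 1 = 8)
(U + √(250 + 324))*442 = (8 + √(250 + 324))*442 = (8 + √574)*442 = 3536 + 442*√574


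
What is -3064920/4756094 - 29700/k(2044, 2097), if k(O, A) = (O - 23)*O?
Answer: -228610849605/350840408051 ≈ -0.65161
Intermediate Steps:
k(O, A) = O*(-23 + O) (k(O, A) = (-23 + O)*O = O*(-23 + O))
-3064920/4756094 - 29700/k(2044, 2097) = -3064920/4756094 - 29700*1/(2044*(-23 + 2044)) = -3064920*1/4756094 - 29700/(2044*2021) = -1532460/2378047 - 29700/4130924 = -1532460/2378047 - 29700*1/4130924 = -1532460/2378047 - 7425/1032731 = -228610849605/350840408051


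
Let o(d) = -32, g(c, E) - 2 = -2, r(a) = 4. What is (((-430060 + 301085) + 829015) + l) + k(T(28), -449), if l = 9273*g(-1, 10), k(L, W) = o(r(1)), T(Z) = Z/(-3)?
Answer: 700008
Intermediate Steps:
T(Z) = -Z/3 (T(Z) = Z*(-⅓) = -Z/3)
g(c, E) = 0 (g(c, E) = 2 - 2 = 0)
k(L, W) = -32
l = 0 (l = 9273*0 = 0)
(((-430060 + 301085) + 829015) + l) + k(T(28), -449) = (((-430060 + 301085) + 829015) + 0) - 32 = ((-128975 + 829015) + 0) - 32 = (700040 + 0) - 32 = 700040 - 32 = 700008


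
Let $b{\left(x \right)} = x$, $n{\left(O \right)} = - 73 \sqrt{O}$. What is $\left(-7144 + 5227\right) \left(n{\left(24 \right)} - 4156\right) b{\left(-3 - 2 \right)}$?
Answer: $-39835260 - 1399410 \sqrt{6} \approx -4.3263 \cdot 10^{7}$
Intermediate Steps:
$\left(-7144 + 5227\right) \left(n{\left(24 \right)} - 4156\right) b{\left(-3 - 2 \right)} = \left(-7144 + 5227\right) \left(- 73 \sqrt{24} - 4156\right) \left(-3 - 2\right) = - 1917 \left(- 73 \cdot 2 \sqrt{6} - 4156\right) \left(-3 - 2\right) = - 1917 \left(- 146 \sqrt{6} - 4156\right) \left(-5\right) = - 1917 \left(-4156 - 146 \sqrt{6}\right) \left(-5\right) = \left(7967052 + 279882 \sqrt{6}\right) \left(-5\right) = -39835260 - 1399410 \sqrt{6}$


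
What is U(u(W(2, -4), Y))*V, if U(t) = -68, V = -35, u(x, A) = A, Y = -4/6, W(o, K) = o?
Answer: 2380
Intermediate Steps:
Y = -⅔ (Y = -4*⅙ = -⅔ ≈ -0.66667)
U(u(W(2, -4), Y))*V = -68*(-35) = 2380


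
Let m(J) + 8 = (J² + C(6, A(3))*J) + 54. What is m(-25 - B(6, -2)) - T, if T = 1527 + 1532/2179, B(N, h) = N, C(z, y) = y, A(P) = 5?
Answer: -1472357/2179 ≈ -675.70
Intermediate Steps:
m(J) = 46 + J² + 5*J (m(J) = -8 + ((J² + 5*J) + 54) = -8 + (54 + J² + 5*J) = 46 + J² + 5*J)
T = 3328865/2179 (T = 1527 + 1532*(1/2179) = 1527 + 1532/2179 = 3328865/2179 ≈ 1527.7)
m(-25 - B(6, -2)) - T = (46 + (-25 - 1*6)² + 5*(-25 - 1*6)) - 1*3328865/2179 = (46 + (-25 - 6)² + 5*(-25 - 6)) - 3328865/2179 = (46 + (-31)² + 5*(-31)) - 3328865/2179 = (46 + 961 - 155) - 3328865/2179 = 852 - 3328865/2179 = -1472357/2179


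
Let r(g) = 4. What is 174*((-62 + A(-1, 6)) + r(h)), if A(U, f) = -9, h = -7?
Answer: -11658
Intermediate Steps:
174*((-62 + A(-1, 6)) + r(h)) = 174*((-62 - 9) + 4) = 174*(-71 + 4) = 174*(-67) = -11658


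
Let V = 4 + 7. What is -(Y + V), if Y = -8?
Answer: -3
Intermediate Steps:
V = 11
-(Y + V) = -(-8 + 11) = -1*3 = -3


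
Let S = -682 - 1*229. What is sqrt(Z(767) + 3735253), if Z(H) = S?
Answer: sqrt(3734342) ≈ 1932.4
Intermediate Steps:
S = -911 (S = -682 - 229 = -911)
Z(H) = -911
sqrt(Z(767) + 3735253) = sqrt(-911 + 3735253) = sqrt(3734342)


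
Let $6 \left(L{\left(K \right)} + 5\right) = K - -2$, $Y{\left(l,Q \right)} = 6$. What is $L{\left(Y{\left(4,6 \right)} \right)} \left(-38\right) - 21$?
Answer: $\frac{355}{3} \approx 118.33$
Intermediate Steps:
$L{\left(K \right)} = - \frac{14}{3} + \frac{K}{6}$ ($L{\left(K \right)} = -5 + \frac{K - -2}{6} = -5 + \frac{K + 2}{6} = -5 + \frac{2 + K}{6} = -5 + \left(\frac{1}{3} + \frac{K}{6}\right) = - \frac{14}{3} + \frac{K}{6}$)
$L{\left(Y{\left(4,6 \right)} \right)} \left(-38\right) - 21 = \left(- \frac{14}{3} + \frac{1}{6} \cdot 6\right) \left(-38\right) - 21 = \left(- \frac{14}{3} + 1\right) \left(-38\right) - 21 = \left(- \frac{11}{3}\right) \left(-38\right) - 21 = \frac{418}{3} - 21 = \frac{355}{3}$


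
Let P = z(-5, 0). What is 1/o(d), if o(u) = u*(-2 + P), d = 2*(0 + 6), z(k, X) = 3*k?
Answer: -1/204 ≈ -0.0049020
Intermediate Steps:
P = -15 (P = 3*(-5) = -15)
d = 12 (d = 2*6 = 12)
o(u) = -17*u (o(u) = u*(-2 - 15) = u*(-17) = -17*u)
1/o(d) = 1/(-17*12) = 1/(-204) = -1/204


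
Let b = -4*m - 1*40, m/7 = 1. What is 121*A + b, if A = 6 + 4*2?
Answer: 1626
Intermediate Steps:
m = 7 (m = 7*1 = 7)
A = 14 (A = 6 + 8 = 14)
b = -68 (b = -4*7 - 1*40 = -28 - 40 = -68)
121*A + b = 121*14 - 68 = 1694 - 68 = 1626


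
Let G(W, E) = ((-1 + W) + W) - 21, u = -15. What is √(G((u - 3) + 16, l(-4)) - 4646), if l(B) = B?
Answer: 8*I*√73 ≈ 68.352*I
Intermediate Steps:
G(W, E) = -22 + 2*W (G(W, E) = (-1 + 2*W) - 21 = -22 + 2*W)
√(G((u - 3) + 16, l(-4)) - 4646) = √((-22 + 2*((-15 - 3) + 16)) - 4646) = √((-22 + 2*(-18 + 16)) - 4646) = √((-22 + 2*(-2)) - 4646) = √((-22 - 4) - 4646) = √(-26 - 4646) = √(-4672) = 8*I*√73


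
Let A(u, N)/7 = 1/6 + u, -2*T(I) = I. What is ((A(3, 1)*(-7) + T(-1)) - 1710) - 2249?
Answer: -12341/3 ≈ -4113.7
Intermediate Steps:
T(I) = -I/2
A(u, N) = 7/6 + 7*u (A(u, N) = 7*(1/6 + u) = 7/6 + 7*u)
((A(3, 1)*(-7) + T(-1)) - 1710) - 2249 = (((7/6 + 7*3)*(-7) - 1/2*(-1)) - 1710) - 2249 = (((7/6 + 21)*(-7) + 1/2) - 1710) - 2249 = (((133/6)*(-7) + 1/2) - 1710) - 2249 = ((-931/6 + 1/2) - 1710) - 2249 = (-464/3 - 1710) - 2249 = -5594/3 - 2249 = -12341/3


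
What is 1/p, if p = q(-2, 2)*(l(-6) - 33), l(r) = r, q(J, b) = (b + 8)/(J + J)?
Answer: 2/195 ≈ 0.010256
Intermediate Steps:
q(J, b) = (8 + b)/(2*J) (q(J, b) = (8 + b)/((2*J)) = (8 + b)*(1/(2*J)) = (8 + b)/(2*J))
p = 195/2 (p = ((1/2)*(8 + 2)/(-2))*(-6 - 33) = ((1/2)*(-1/2)*10)*(-39) = -5/2*(-39) = 195/2 ≈ 97.500)
1/p = 1/(195/2) = 2/195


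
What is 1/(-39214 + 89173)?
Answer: 1/49959 ≈ 2.0016e-5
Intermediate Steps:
1/(-39214 + 89173) = 1/49959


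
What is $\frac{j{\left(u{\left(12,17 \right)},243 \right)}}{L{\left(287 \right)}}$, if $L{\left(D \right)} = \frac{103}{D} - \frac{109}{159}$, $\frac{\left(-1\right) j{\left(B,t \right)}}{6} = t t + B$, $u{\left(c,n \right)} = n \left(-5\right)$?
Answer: $\frac{8072112636}{7453} \approx 1.0831 \cdot 10^{6}$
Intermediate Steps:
$u{\left(c,n \right)} = - 5 n$
$j{\left(B,t \right)} = - 6 B - 6 t^{2}$ ($j{\left(B,t \right)} = - 6 \left(t t + B\right) = - 6 \left(t^{2} + B\right) = - 6 \left(B + t^{2}\right) = - 6 B - 6 t^{2}$)
$L{\left(D \right)} = - \frac{109}{159} + \frac{103}{D}$ ($L{\left(D \right)} = \frac{103}{D} - \frac{109}{159} = - \frac{109}{159} + \frac{103}{D}$)
$\frac{j{\left(u{\left(12,17 \right)},243 \right)}}{L{\left(287 \right)}} = \frac{- 6 \left(\left(-5\right) 17\right) - 6 \cdot 243^{2}}{- \frac{109}{159} + \frac{103}{287}} = \frac{\left(-6\right) \left(-85\right) - 354294}{- \frac{109}{159} + 103 \cdot \frac{1}{287}} = \frac{510 - 354294}{- \frac{109}{159} + \frac{103}{287}} = - \frac{353784}{- \frac{14906}{45633}} = \left(-353784\right) \left(- \frac{45633}{14906}\right) = \frac{8072112636}{7453}$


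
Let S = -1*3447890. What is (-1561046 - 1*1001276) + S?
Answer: -6010212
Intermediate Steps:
S = -3447890
(-1561046 - 1*1001276) + S = (-1561046 - 1*1001276) - 3447890 = (-1561046 - 1001276) - 3447890 = -2562322 - 3447890 = -6010212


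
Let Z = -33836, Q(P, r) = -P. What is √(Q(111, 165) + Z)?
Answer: I*√33947 ≈ 184.25*I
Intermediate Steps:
√(Q(111, 165) + Z) = √(-1*111 - 33836) = √(-111 - 33836) = √(-33947) = I*√33947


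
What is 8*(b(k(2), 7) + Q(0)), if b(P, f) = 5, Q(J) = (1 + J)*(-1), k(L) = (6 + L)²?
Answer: 32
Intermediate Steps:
Q(J) = -1 - J
8*(b(k(2), 7) + Q(0)) = 8*(5 + (-1 - 1*0)) = 8*(5 + (-1 + 0)) = 8*(5 - 1) = 8*4 = 32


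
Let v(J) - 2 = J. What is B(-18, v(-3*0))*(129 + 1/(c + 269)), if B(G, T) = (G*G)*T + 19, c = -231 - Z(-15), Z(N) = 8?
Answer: 2581957/30 ≈ 86065.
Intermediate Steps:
v(J) = 2 + J
c = -239 (c = -231 - 1*8 = -231 - 8 = -239)
B(G, T) = 19 + T*G² (B(G, T) = G²*T + 19 = T*G² + 19 = 19 + T*G²)
B(-18, v(-3*0))*(129 + 1/(c + 269)) = (19 + (2 - 3*0)*(-18)²)*(129 + 1/(-239 + 269)) = (19 + (2 + 0)*324)*(129 + 1/30) = (19 + 2*324)*(129 + 1/30) = (19 + 648)*(3871/30) = 667*(3871/30) = 2581957/30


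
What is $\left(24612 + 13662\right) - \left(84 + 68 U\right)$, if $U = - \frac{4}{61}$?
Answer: $\frac{2329862}{61} \approx 38194.0$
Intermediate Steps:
$U = - \frac{4}{61}$ ($U = \left(-4\right) \frac{1}{61} = - \frac{4}{61} \approx -0.065574$)
$\left(24612 + 13662\right) - \left(84 + 68 U\right) = \left(24612 + 13662\right) - \frac{4852}{61} = 38274 + \left(\frac{272}{61} - 84\right) = 38274 - \frac{4852}{61} = \frac{2329862}{61}$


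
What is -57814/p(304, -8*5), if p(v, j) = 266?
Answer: -28907/133 ≈ -217.35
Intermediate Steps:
-57814/p(304, -8*5) = -57814/266 = -57814*1/266 = -28907/133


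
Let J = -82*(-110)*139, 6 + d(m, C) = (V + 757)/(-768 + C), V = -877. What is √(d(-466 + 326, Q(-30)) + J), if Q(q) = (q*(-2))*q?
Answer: √14354459061/107 ≈ 1119.7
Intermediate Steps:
Q(q) = -2*q² (Q(q) = (-2*q)*q = -2*q²)
d(m, C) = -6 - 120/(-768 + C) (d(m, C) = -6 + (-877 + 757)/(-768 + C) = -6 - 120/(-768 + C))
J = 1253780 (J = 9020*139 = 1253780)
√(d(-466 + 326, Q(-30)) + J) = √(6*(748 - (-2)*(-30)²)/(-768 - 2*(-30)²) + 1253780) = √(6*(748 - (-2)*900)/(-768 - 2*900) + 1253780) = √(6*(748 - 1*(-1800))/(-768 - 1800) + 1253780) = √(6*(748 + 1800)/(-2568) + 1253780) = √(6*(-1/2568)*2548 + 1253780) = √(-637/107 + 1253780) = √(134153823/107) = √14354459061/107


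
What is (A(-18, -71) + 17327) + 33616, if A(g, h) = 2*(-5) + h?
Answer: 50862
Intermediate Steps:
A(g, h) = -10 + h
(A(-18, -71) + 17327) + 33616 = ((-10 - 71) + 17327) + 33616 = (-81 + 17327) + 33616 = 17246 + 33616 = 50862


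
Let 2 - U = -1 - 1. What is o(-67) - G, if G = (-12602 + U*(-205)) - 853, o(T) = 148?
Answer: 14423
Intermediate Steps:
U = 4 (U = 2 - (-1 - 1) = 2 - 1*(-2) = 2 + 2 = 4)
G = -14275 (G = (-12602 + 4*(-205)) - 853 = (-12602 - 820) - 853 = -13422 - 853 = -14275)
o(-67) - G = 148 - 1*(-14275) = 148 + 14275 = 14423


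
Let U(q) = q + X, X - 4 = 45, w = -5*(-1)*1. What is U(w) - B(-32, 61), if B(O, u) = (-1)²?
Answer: 53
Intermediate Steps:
B(O, u) = 1
w = 5 (w = 5*1 = 5)
X = 49 (X = 4 + 45 = 49)
U(q) = 49 + q (U(q) = q + 49 = 49 + q)
U(w) - B(-32, 61) = (49 + 5) - 1*1 = 54 - 1 = 53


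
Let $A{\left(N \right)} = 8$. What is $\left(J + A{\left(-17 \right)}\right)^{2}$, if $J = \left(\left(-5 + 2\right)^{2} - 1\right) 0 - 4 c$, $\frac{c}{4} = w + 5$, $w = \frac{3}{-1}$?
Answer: $576$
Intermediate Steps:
$w = -3$ ($w = 3 \left(-1\right) = -3$)
$c = 8$ ($c = 4 \left(-3 + 5\right) = 4 \cdot 2 = 8$)
$J = -32$ ($J = \left(\left(-5 + 2\right)^{2} - 1\right) 0 - 32 = \left(\left(-3\right)^{2} - 1\right) 0 - 32 = \left(9 - 1\right) 0 - 32 = 8 \cdot 0 - 32 = 0 - 32 = -32$)
$\left(J + A{\left(-17 \right)}\right)^{2} = \left(-32 + 8\right)^{2} = \left(-24\right)^{2} = 576$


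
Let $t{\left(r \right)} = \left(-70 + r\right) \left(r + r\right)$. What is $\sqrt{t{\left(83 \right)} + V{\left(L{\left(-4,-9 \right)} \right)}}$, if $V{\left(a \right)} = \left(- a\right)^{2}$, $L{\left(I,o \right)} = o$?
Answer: $\sqrt{2239} \approx 47.318$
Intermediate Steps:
$t{\left(r \right)} = 2 r \left(-70 + r\right)$ ($t{\left(r \right)} = \left(-70 + r\right) 2 r = 2 r \left(-70 + r\right)$)
$V{\left(a \right)} = a^{2}$
$\sqrt{t{\left(83 \right)} + V{\left(L{\left(-4,-9 \right)} \right)}} = \sqrt{2 \cdot 83 \left(-70 + 83\right) + \left(-9\right)^{2}} = \sqrt{2 \cdot 83 \cdot 13 + 81} = \sqrt{2158 + 81} = \sqrt{2239}$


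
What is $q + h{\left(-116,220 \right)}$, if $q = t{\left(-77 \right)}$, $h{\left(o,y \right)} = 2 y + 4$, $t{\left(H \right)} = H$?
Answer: $367$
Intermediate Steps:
$h{\left(o,y \right)} = 4 + 2 y$
$q = -77$
$q + h{\left(-116,220 \right)} = -77 + \left(4 + 2 \cdot 220\right) = -77 + \left(4 + 440\right) = -77 + 444 = 367$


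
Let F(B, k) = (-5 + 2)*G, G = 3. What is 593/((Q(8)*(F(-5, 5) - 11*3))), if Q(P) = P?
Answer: -593/336 ≈ -1.7649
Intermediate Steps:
F(B, k) = -9 (F(B, k) = (-5 + 2)*3 = -3*3 = -9)
593/((Q(8)*(F(-5, 5) - 11*3))) = 593/((8*(-9 - 11*3))) = 593/((8*(-9 - 33))) = 593/((8*(-42))) = 593/(-336) = 593*(-1/336) = -593/336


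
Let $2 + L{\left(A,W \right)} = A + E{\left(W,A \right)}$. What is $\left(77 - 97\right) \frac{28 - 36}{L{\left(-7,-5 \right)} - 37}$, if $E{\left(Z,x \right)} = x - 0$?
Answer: $- \frac{160}{53} \approx -3.0189$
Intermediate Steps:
$E{\left(Z,x \right)} = x$ ($E{\left(Z,x \right)} = x + 0 = x$)
$L{\left(A,W \right)} = -2 + 2 A$ ($L{\left(A,W \right)} = -2 + \left(A + A\right) = -2 + 2 A$)
$\left(77 - 97\right) \frac{28 - 36}{L{\left(-7,-5 \right)} - 37} = \left(77 - 97\right) \frac{28 - 36}{\left(-2 + 2 \left(-7\right)\right) - 37} = - 20 \left(- \frac{8}{\left(-2 - 14\right) - 37}\right) = - 20 \left(- \frac{8}{-16 - 37}\right) = - 20 \left(- \frac{8}{-53}\right) = - 20 \left(\left(-8\right) \left(- \frac{1}{53}\right)\right) = \left(-20\right) \frac{8}{53} = - \frac{160}{53}$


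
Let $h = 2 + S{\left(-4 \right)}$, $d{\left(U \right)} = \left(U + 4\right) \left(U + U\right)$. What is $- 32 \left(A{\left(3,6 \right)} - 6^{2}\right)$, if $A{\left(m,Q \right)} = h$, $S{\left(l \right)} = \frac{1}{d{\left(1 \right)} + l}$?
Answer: $\frac{3248}{3} \approx 1082.7$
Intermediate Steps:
$d{\left(U \right)} = 2 U \left(4 + U\right)$ ($d{\left(U \right)} = \left(4 + U\right) 2 U = 2 U \left(4 + U\right)$)
$S{\left(l \right)} = \frac{1}{10 + l}$ ($S{\left(l \right)} = \frac{1}{2 \cdot 1 \left(4 + 1\right) + l} = \frac{1}{2 \cdot 1 \cdot 5 + l} = \frac{1}{10 + l}$)
$h = \frac{13}{6}$ ($h = 2 + \frac{1}{10 - 4} = 2 + \frac{1}{6} = \frac{13}{6} \approx 2.1667$)
$A{\left(m,Q \right)} = \frac{13}{6}$
$- 32 \left(A{\left(3,6 \right)} - 6^{2}\right) = - 32 \left(\frac{13}{6} - 6^{2}\right) = - 32 \left(\frac{13}{6} - 36\right) = \left(-32\right) \left(- \frac{203}{6}\right) = \frac{3248}{3}$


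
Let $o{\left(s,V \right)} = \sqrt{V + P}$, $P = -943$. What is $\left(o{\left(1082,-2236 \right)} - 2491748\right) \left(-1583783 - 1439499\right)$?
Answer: $7533256876936 - 51395794 i \sqrt{11} \approx 7.5333 \cdot 10^{12} - 1.7046 \cdot 10^{8} i$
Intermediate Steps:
$o{\left(s,V \right)} = \sqrt{-943 + V}$ ($o{\left(s,V \right)} = \sqrt{V - 943} = \sqrt{-943 + V}$)
$\left(o{\left(1082,-2236 \right)} - 2491748\right) \left(-1583783 - 1439499\right) = \left(\sqrt{-943 - 2236} - 2491748\right) \left(-1583783 - 1439499\right) = \left(\sqrt{-3179} - 2491748\right) \left(-3023282\right) = \left(17 i \sqrt{11} - 2491748\right) \left(-3023282\right) = \left(-2491748 + 17 i \sqrt{11}\right) \left(-3023282\right) = 7533256876936 - 51395794 i \sqrt{11}$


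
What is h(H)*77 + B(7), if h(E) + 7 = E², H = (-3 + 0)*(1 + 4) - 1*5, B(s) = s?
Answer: 30268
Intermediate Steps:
H = -20 (H = -3*5 - 5 = -15 - 5 = -20)
h(E) = -7 + E²
h(H)*77 + B(7) = (-7 + (-20)²)*77 + 7 = (-7 + 400)*77 + 7 = 393*77 + 7 = 30261 + 7 = 30268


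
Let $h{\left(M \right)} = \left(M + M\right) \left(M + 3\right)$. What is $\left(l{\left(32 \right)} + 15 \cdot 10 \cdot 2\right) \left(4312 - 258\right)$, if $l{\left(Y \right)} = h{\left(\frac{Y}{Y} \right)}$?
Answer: $1248632$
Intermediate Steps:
$h{\left(M \right)} = 2 M \left(3 + M\right)$
$l{\left(Y \right)} = 8$ ($l{\left(Y \right)} = 2 \frac{Y}{Y} \left(3 + \frac{Y}{Y}\right) = 2 \cdot 1 \left(3 + 1\right) = 2 \cdot 1 \cdot 4 = 8$)
$\left(l{\left(32 \right)} + 15 \cdot 10 \cdot 2\right) \left(4312 - 258\right) = \left(8 + 15 \cdot 10 \cdot 2\right) \left(4312 - 258\right) = \left(8 + 150 \cdot 2\right) 4054 = \left(8 + 300\right) 4054 = 308 \cdot 4054 = 1248632$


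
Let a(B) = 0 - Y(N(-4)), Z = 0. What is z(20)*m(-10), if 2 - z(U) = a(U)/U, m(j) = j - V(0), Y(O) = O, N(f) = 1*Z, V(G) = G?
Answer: -20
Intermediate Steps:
N(f) = 0 (N(f) = 1*0 = 0)
m(j) = j (m(j) = j - 1*0 = j + 0 = j)
a(B) = 0 (a(B) = 0 - 1*0 = 0 + 0 = 0)
z(U) = 2 (z(U) = 2 - 0/U = 2 - 1*0 = 2 + 0 = 2)
z(20)*m(-10) = 2*(-10) = -20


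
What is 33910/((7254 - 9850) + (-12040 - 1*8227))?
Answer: -33910/22863 ≈ -1.4832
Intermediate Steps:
33910/((7254 - 9850) + (-12040 - 1*8227)) = 33910/(-2596 + (-12040 - 8227)) = 33910/(-2596 - 20267) = 33910/(-22863) = 33910*(-1/22863) = -33910/22863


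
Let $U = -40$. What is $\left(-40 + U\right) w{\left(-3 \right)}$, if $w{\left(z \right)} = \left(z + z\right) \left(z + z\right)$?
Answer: $-2880$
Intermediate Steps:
$w{\left(z \right)} = 4 z^{2}$ ($w{\left(z \right)} = 2 z 2 z = 4 z^{2}$)
$\left(-40 + U\right) w{\left(-3 \right)} = \left(-40 - 40\right) 4 \left(-3\right)^{2} = - 80 \cdot 4 \cdot 9 = \left(-80\right) 36 = -2880$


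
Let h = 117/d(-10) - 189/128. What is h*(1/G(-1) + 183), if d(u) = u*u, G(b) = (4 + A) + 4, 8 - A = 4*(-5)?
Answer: -718201/12800 ≈ -56.109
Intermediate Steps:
A = 28 (A = 8 - 4*(-5) = 8 - 1*(-20) = 8 + 20 = 28)
G(b) = 36 (G(b) = (4 + 28) + 4 = 32 + 4 = 36)
d(u) = u**2
h = -981/3200 (h = 117/((-10)**2) - 189/128 = 117/100 - 189*1/128 = 117*(1/100) - 189/128 = 117/100 - 189/128 = -981/3200 ≈ -0.30656)
h*(1/G(-1) + 183) = -981*(1/36 + 183)/3200 = -981/3200*6589/36 = -718201/12800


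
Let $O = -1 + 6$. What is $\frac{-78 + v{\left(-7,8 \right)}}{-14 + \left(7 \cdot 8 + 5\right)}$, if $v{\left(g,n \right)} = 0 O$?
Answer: $- \frac{78}{47} \approx -1.6596$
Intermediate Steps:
$O = 5$
$v{\left(g,n \right)} = 0$ ($v{\left(g,n \right)} = 0 \cdot 5 = 0$)
$\frac{-78 + v{\left(-7,8 \right)}}{-14 + \left(7 \cdot 8 + 5\right)} = \frac{-78 + 0}{-14 + \left(7 \cdot 8 + 5\right)} = - \frac{78}{-14 + \left(56 + 5\right)} = - \frac{78}{-14 + 61} = - \frac{78}{47}$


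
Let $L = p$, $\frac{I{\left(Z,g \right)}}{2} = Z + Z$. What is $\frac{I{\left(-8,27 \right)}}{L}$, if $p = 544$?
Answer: $- \frac{1}{17} \approx -0.058824$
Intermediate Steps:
$I{\left(Z,g \right)} = 4 Z$ ($I{\left(Z,g \right)} = 2 \left(Z + Z\right) = 2 \cdot 2 Z = 4 Z$)
$L = 544$
$\frac{I{\left(-8,27 \right)}}{L} = \frac{4 \left(-8\right)}{544} = \left(-32\right) \frac{1}{544} = - \frac{1}{17}$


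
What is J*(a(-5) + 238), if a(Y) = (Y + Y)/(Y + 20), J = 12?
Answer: 2848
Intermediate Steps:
a(Y) = 2*Y/(20 + Y) (a(Y) = (2*Y)/(20 + Y) = 2*Y/(20 + Y))
J*(a(-5) + 238) = 12*(2*(-5)/(20 - 5) + 238) = 12*(2*(-5)/15 + 238) = 12*(2*(-5)*(1/15) + 238) = 12*(-⅔ + 238) = 12*(712/3) = 2848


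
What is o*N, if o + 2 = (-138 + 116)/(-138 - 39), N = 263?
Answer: -87316/177 ≈ -493.31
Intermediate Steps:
o = -332/177 (o = -2 + (-138 + 116)/(-138 - 39) = -2 - 22/(-177) = -2 - 22*(-1/177) = -2 + 22/177 = -332/177 ≈ -1.8757)
o*N = -332/177*263 = -87316/177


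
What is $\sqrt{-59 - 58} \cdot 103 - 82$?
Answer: $-82 + 309 i \sqrt{13} \approx -82.0 + 1114.1 i$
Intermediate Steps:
$\sqrt{-59 - 58} \cdot 103 - 82 = \sqrt{-117} \cdot 103 - 82 = 3 i \sqrt{13} \cdot 103 - 82 = 309 i \sqrt{13} - 82 = -82 + 309 i \sqrt{13}$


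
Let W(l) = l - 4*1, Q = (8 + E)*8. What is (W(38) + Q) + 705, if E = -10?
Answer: 723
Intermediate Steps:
Q = -16 (Q = (8 - 10)*8 = -2*8 = -16)
W(l) = -4 + l (W(l) = l - 4 = -4 + l)
(W(38) + Q) + 705 = ((-4 + 38) - 16) + 705 = (34 - 16) + 705 = 18 + 705 = 723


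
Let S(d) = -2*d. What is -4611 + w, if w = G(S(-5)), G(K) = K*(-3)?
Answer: -4641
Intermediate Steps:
G(K) = -3*K
w = -30 (w = -(-6)*(-5) = -3*10 = -30)
-4611 + w = -4611 - 30 = -4641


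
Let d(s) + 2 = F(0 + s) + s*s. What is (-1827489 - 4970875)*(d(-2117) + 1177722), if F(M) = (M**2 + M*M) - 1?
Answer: -99411021922104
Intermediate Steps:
F(M) = -1 + 2*M**2 (F(M) = (M**2 + M**2) - 1 = 2*M**2 - 1 = -1 + 2*M**2)
d(s) = -3 + 3*s**2 (d(s) = -2 + ((-1 + 2*(0 + s)**2) + s*s) = -2 + ((-1 + 2*s**2) + s**2) = -2 + (-1 + 3*s**2) = -3 + 3*s**2)
(-1827489 - 4970875)*(d(-2117) + 1177722) = (-1827489 - 4970875)*((-3 + 3*(-2117)**2) + 1177722) = -6798364*((-3 + 3*4481689) + 1177722) = -6798364*((-3 + 13445067) + 1177722) = -6798364*(13445064 + 1177722) = -6798364*14622786 = -99411021922104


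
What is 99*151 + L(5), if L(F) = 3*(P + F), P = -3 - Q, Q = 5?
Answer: 14940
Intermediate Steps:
P = -8 (P = -3 - 1*5 = -3 - 5 = -8)
L(F) = -24 + 3*F (L(F) = 3*(-8 + F) = -24 + 3*F)
99*151 + L(5) = 99*151 + (-24 + 3*5) = 14949 + (-24 + 15) = 14949 - 9 = 14940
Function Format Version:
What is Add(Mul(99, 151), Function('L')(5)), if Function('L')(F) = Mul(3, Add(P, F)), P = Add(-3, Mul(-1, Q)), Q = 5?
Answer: 14940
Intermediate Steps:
P = -8 (P = Add(-3, Mul(-1, 5)) = Add(-3, -5) = -8)
Function('L')(F) = Add(-24, Mul(3, F)) (Function('L')(F) = Mul(3, Add(-8, F)) = Add(-24, Mul(3, F)))
Add(Mul(99, 151), Function('L')(5)) = Add(Mul(99, 151), Add(-24, Mul(3, 5))) = Add(14949, Add(-24, 15)) = Add(14949, -9) = 14940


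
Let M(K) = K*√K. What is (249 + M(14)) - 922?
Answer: -673 + 14*√14 ≈ -620.62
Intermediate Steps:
M(K) = K^(3/2)
(249 + M(14)) - 922 = (249 + 14^(3/2)) - 922 = (249 + 14*√14) - 922 = -673 + 14*√14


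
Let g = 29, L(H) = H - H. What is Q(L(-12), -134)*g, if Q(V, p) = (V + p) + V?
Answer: -3886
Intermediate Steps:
L(H) = 0
Q(V, p) = p + 2*V
Q(L(-12), -134)*g = (-134 + 2*0)*29 = (-134 + 0)*29 = -134*29 = -3886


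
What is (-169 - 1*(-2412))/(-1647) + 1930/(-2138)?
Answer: -3987122/1760643 ≈ -2.2646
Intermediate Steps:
(-169 - 1*(-2412))/(-1647) + 1930/(-2138) = (-169 + 2412)*(-1/1647) + 1930*(-1/2138) = 2243*(-1/1647) - 965/1069 = -2243/1647 - 965/1069 = -3987122/1760643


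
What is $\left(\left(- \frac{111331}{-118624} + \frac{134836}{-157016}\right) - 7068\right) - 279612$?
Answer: $- \frac{60677974708301}{211657568} \approx -2.8668 \cdot 10^{5}$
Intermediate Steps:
$\left(\left(- \frac{111331}{-118624} + \frac{134836}{-157016}\right) - 7068\right) - 279612 = \left(\left(\left(-111331\right) \left(- \frac{1}{118624}\right) + 134836 \left(- \frac{1}{157016}\right)\right) - 7068\right) - 279612 = \left(\left(\frac{10121}{10784} - \frac{33709}{39254}\right) - 7068\right) - 279612 = \left(\frac{16885939}{211657568} - 7068\right) - 279612 = - \frac{1495978804685}{211657568} - 279612 = - \frac{60677974708301}{211657568}$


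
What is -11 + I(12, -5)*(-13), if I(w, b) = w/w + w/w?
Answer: -37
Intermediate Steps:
I(w, b) = 2 (I(w, b) = 1 + 1 = 2)
-11 + I(12, -5)*(-13) = -11 + 2*(-13) = -11 - 26 = -37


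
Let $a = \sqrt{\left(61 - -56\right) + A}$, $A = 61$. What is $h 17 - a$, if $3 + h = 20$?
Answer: $289 - \sqrt{178} \approx 275.66$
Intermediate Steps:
$h = 17$ ($h = -3 + 20 = 17$)
$a = \sqrt{178}$ ($a = \sqrt{\left(61 - -56\right) + 61} = \sqrt{\left(61 + 56\right) + 61} = \sqrt{117 + 61} = \sqrt{178} \approx 13.342$)
$h 17 - a = 17 \cdot 17 - \sqrt{178} = 289 - \sqrt{178}$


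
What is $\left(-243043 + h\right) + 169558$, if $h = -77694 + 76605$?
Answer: $-74574$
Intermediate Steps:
$h = -1089$
$\left(-243043 + h\right) + 169558 = \left(-243043 - 1089\right) + 169558 = -244132 + 169558 = -74574$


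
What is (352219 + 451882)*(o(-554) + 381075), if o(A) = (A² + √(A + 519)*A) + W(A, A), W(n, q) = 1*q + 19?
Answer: 552784057056 - 445471954*I*√35 ≈ 5.5278e+11 - 2.6354e+9*I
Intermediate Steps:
W(n, q) = 19 + q (W(n, q) = q + 19 = 19 + q)
o(A) = 19 + A + A² + A*√(519 + A) (o(A) = (A² + √(A + 519)*A) + (19 + A) = (A² + √(519 + A)*A) + (19 + A) = (A² + A*√(519 + A)) + (19 + A) = 19 + A + A² + A*√(519 + A))
(352219 + 451882)*(o(-554) + 381075) = (352219 + 451882)*((19 - 554 + (-554)² - 554*√(519 - 554)) + 381075) = 804101*((19 - 554 + 306916 - 554*I*√35) + 381075) = 804101*((306381 - 554*I*√35) + 381075) = 804101*(687456 - 554*I*√35) = 552784057056 - 445471954*I*√35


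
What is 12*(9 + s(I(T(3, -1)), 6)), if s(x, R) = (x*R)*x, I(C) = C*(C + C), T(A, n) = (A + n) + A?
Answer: 180108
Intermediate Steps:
T(A, n) = n + 2*A
I(C) = 2*C² (I(C) = C*(2*C) = 2*C²)
s(x, R) = R*x² (s(x, R) = (R*x)*x = R*x²)
12*(9 + s(I(T(3, -1)), 6)) = 12*(9 + 6*(2*(-1 + 2*3)²)²) = 12*(9 + 6*(2*(-1 + 6)²)²) = 12*(9 + 6*(2*5²)²) = 12*(9 + 6*(2*25)²) = 12*(9 + 6*50²) = 12*(9 + 6*2500) = 12*(9 + 15000) = 12*15009 = 180108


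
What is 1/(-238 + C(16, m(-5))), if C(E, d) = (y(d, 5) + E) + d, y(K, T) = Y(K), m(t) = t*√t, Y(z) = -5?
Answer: I/(-227*I + 5*√5) ≈ -0.0043946 + 0.00021645*I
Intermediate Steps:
m(t) = t^(3/2)
y(K, T) = -5
C(E, d) = -5 + E + d (C(E, d) = (-5 + E) + d = -5 + E + d)
1/(-238 + C(16, m(-5))) = 1/(-238 + (-5 + 16 + (-5)^(3/2))) = 1/(-238 + (-5 + 16 - 5*I*√5)) = 1/(-238 + (11 - 5*I*√5)) = 1/(-227 - 5*I*√5)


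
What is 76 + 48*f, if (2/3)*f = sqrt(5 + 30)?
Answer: 76 + 72*sqrt(35) ≈ 501.96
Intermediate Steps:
f = 3*sqrt(35)/2 (f = 3*sqrt(5 + 30)/2 = 3*sqrt(35)/2 ≈ 8.8741)
76 + 48*f = 76 + 48*(3*sqrt(35)/2) = 76 + 72*sqrt(35)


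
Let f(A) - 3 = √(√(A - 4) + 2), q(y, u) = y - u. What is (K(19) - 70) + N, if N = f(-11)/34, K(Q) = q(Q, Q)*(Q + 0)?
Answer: -2377/34 + √(2 + I*√15)/34 ≈ -69.859 + 0.031942*I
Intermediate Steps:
f(A) = 3 + √(2 + √(-4 + A)) (f(A) = 3 + √(√(A - 4) + 2) = 3 + √(√(-4 + A) + 2) = 3 + √(2 + √(-4 + A)))
K(Q) = 0 (K(Q) = (Q - Q)*(Q + 0) = 0*Q = 0)
N = 3/34 + √(2 + I*√15)/34 (N = (3 + √(2 + √(-4 - 11)))/34 = (3 + √(2 + √(-15)))*(1/34) = (3 + √(2 + I*√15))*(1/34) = 3/34 + √(2 + I*√15)/34 ≈ 0.14068 + 0.031942*I)
(K(19) - 70) + N = (0 - 70) + (3/34 + √(2 + I*√15)/34) = -70 + (3/34 + √(2 + I*√15)/34) = -2377/34 + √(2 + I*√15)/34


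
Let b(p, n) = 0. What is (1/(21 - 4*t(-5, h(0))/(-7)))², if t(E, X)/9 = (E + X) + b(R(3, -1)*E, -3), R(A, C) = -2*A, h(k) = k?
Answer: 49/1089 ≈ 0.044995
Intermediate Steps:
t(E, X) = 9*E + 9*X (t(E, X) = 9*((E + X) + 0) = 9*(E + X) = 9*E + 9*X)
(1/(21 - 4*t(-5, h(0))/(-7)))² = (1/(21 - 4*(9*(-5) + 9*0)/(-7)))² = (1/(21 - 4*(-45 + 0)*(-1)/7))² = (1/(21 - (-180)*(-1)/7))² = (1/(21 - 4*45/7))² = (1/(21 - 180/7))² = (1/(-33/7))² = (-7/33)² = 49/1089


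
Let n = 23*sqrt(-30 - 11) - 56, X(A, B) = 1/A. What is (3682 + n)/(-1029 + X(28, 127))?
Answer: -101528/28811 - 644*I*sqrt(41)/28811 ≈ -3.5239 - 0.14313*I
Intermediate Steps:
n = -56 + 23*I*sqrt(41) (n = 23*sqrt(-41) - 56 = 23*(I*sqrt(41)) - 56 = 23*I*sqrt(41) - 56 = -56 + 23*I*sqrt(41) ≈ -56.0 + 147.27*I)
(3682 + n)/(-1029 + X(28, 127)) = (3682 + (-56 + 23*I*sqrt(41)))/(-1029 + 1/28) = (3626 + 23*I*sqrt(41))/(-1029 + 1/28) = (3626 + 23*I*sqrt(41))/(-28811/28) = (3626 + 23*I*sqrt(41))*(-28/28811) = -101528/28811 - 644*I*sqrt(41)/28811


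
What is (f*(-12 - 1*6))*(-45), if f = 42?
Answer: 34020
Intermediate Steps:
(f*(-12 - 1*6))*(-45) = (42*(-12 - 1*6))*(-45) = (42*(-12 - 6))*(-45) = (42*(-18))*(-45) = -756*(-45) = 34020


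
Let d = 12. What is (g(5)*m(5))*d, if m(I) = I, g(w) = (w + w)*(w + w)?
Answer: 6000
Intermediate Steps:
g(w) = 4*w**2 (g(w) = (2*w)*(2*w) = 4*w**2)
(g(5)*m(5))*d = ((4*5**2)*5)*12 = ((4*25)*5)*12 = (100*5)*12 = 500*12 = 6000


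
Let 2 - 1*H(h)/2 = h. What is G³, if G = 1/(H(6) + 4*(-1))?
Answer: -1/1728 ≈ -0.00057870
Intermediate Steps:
H(h) = 4 - 2*h
G = -1/12 (G = 1/((4 - 2*6) + 4*(-1)) = 1/((4 - 12) - 4) = 1/(-8 - 4) = 1/(-12) = -1/12 ≈ -0.083333)
G³ = (-1/12)³ = -1/1728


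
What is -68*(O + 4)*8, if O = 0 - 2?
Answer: -1088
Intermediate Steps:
O = -2
-68*(O + 4)*8 = -68*(-2 + 4)*8 = -68*2*8 = -17*8*8 = -136*8 = -1088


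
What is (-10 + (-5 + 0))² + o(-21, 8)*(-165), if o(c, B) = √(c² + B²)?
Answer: 225 - 165*√505 ≈ -3482.9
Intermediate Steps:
o(c, B) = √(B² + c²)
(-10 + (-5 + 0))² + o(-21, 8)*(-165) = (-10 + (-5 + 0))² + √(8² + (-21)²)*(-165) = (-10 - 5)² + √(64 + 441)*(-165) = (-15)² + √505*(-165) = 225 - 165*√505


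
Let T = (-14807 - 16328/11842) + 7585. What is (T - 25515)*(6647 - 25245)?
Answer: 3605109614718/5921 ≈ 6.0887e+8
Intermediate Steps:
T = -42769626/5921 (T = (-14807 - 16328*1/11842) + 7585 = (-14807 - 8164/5921) + 7585 = -87680411/5921 + 7585 = -42769626/5921 ≈ -7223.4)
(T - 25515)*(6647 - 25245) = (-42769626/5921 - 25515)*(6647 - 25245) = -193843941/5921*(-18598) = 3605109614718/5921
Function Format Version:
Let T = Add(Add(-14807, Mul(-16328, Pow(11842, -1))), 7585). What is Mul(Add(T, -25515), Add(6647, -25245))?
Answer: Rational(3605109614718, 5921) ≈ 6.0887e+8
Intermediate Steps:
T = Rational(-42769626, 5921) (T = Add(Add(-14807, Mul(-16328, Rational(1, 11842))), 7585) = Add(Add(-14807, Rational(-8164, 5921)), 7585) = Add(Rational(-87680411, 5921), 7585) = Rational(-42769626, 5921) ≈ -7223.4)
Mul(Add(T, -25515), Add(6647, -25245)) = Mul(Add(Rational(-42769626, 5921), -25515), Add(6647, -25245)) = Mul(Rational(-193843941, 5921), -18598) = Rational(3605109614718, 5921)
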